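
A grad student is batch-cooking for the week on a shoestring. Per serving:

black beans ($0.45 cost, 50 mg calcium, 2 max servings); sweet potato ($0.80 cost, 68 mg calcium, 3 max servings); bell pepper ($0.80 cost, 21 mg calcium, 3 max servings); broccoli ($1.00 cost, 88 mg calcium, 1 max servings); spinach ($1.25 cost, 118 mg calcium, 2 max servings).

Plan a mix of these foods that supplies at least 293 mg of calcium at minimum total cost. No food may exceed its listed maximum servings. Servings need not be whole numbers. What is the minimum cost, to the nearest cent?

Cost per mg of calcium: black beans $0.0090, spinach $0.0106, broccoli $0.0114, sweet potato $0.0118, bell pepper $0.0381.
Take 2 servings of black beans: +100.0 mg calcium for $0.90 (total $0.90, still need 193.0 mg).
Take 1.636 servings of spinach: +193.0 mg calcium for $2.04 (total $2.94, still need 0.0 mg).
Greedy by cheapest-per-mg is optimal for a single linear constraint, so the minimum cost is $2.94.

$2.94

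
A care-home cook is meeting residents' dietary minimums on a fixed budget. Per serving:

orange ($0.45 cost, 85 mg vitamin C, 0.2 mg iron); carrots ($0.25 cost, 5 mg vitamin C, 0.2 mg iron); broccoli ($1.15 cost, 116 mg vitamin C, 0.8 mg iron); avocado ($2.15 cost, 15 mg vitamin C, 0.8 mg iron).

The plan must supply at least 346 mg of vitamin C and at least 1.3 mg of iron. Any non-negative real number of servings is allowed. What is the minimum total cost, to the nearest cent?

$2.33

orange only: max(346/85, 1.3/0.2) = 6.5 servings → $2.92.
carrots only: max(346/5, 1.3/0.2) = 69.2 servings → $17.30.
broccoli only: max(346/116, 1.3/0.8) = 2.983 servings → $3.43.
avocado only: max(346/15, 1.3/0.8) = 23.07 servings → $49.59.
orange + carrots with both tight: 3.919 servings and 2.581 servings → $2.41.
orange + broccoli with both tight: 2.812 servings and 0.9219 servings → $2.33.
orange + avocado with both tight: 3.958 servings and 0.6354 servings → $3.15.
carrots + broccoli: the both-tight solution has a negative serving — not a feasible corner.
carrots + avocado with both targets exact would need a negative amount; discard.
broccoli + avocado with both targets exact would need a negative amount; discard.
The minimum over all feasible corners is $2.33.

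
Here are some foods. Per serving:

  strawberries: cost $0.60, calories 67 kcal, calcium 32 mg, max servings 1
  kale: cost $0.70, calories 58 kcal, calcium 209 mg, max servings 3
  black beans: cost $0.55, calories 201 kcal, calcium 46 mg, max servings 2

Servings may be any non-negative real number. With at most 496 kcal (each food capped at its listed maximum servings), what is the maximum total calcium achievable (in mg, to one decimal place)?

Calcium per kcal: kale 3.603, strawberries 0.4776, black beans 0.2289.
Take 3 servings of kale: uses 174 kcal, +627.0 mg calcium (running total 627.0 mg).
Take 1 serving of strawberries: uses 67 kcal, +32.0 mg calcium (running total 659.0 mg).
Take 1.269 servings of black beans: uses 255 kcal, +58.4 mg calcium (running total 717.4 mg).
Greedy by best ratio exhausts the calories allowance optimally: 717.4 mg.

717.4 mg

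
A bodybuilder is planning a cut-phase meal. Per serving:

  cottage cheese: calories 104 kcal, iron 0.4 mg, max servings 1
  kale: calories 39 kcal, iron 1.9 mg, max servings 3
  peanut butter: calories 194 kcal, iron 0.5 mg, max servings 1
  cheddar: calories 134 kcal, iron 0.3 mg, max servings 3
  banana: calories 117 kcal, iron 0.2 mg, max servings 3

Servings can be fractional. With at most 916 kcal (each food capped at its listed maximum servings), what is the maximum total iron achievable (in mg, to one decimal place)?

7.7 mg

Iron per kcal: kale 0.04872, cottage cheese 0.003846, peanut butter 0.002577, cheddar 0.002239, banana 0.001709.
Take 3 servings of kale: uses 117 kcal, +5.7 mg iron (running total 5.7 mg).
Take 1 serving of cottage cheese: uses 104 kcal, +0.4 mg iron (running total 6.1 mg).
Take 1 serving of peanut butter: uses 194 kcal, +0.5 mg iron (running total 6.6 mg).
Take 3 servings of cheddar: uses 402 kcal, +0.9 mg iron (running total 7.5 mg).
Take 0.8462 servings of banana: uses 99 kcal, +0.2 mg iron (running total 7.7 mg).
Greedy by best ratio exhausts the calories allowance optimally: 7.7 mg.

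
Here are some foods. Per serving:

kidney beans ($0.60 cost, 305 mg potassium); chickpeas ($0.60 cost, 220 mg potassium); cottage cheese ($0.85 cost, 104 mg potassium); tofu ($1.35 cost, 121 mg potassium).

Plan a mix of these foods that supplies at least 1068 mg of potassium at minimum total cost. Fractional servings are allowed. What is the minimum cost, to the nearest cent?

$2.10

Cost per mg of potassium: kidney beans $0.0020, chickpeas $0.0027, cottage cheese $0.0082, tofu $0.0112.
With no serving limits, use only kidney beans: 1068 mg / 305 mg = 3.502 servings × $0.60 = $2.10.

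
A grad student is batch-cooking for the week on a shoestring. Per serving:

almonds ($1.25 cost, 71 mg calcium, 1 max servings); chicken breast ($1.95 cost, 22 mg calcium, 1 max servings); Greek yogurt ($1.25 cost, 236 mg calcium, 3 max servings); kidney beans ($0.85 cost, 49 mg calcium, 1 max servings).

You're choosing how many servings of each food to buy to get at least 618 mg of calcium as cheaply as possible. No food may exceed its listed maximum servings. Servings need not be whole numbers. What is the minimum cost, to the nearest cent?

$3.27

Cost per mg of calcium: Greek yogurt $0.0053, kidney beans $0.0173, almonds $0.0176, chicken breast $0.0886.
Take 2.619 servings of Greek yogurt: +618.0 mg calcium for $3.27 (total $3.27, still need 0.0 mg).
Filling from the cheapest source first is optimal under one linear minimum: $3.27.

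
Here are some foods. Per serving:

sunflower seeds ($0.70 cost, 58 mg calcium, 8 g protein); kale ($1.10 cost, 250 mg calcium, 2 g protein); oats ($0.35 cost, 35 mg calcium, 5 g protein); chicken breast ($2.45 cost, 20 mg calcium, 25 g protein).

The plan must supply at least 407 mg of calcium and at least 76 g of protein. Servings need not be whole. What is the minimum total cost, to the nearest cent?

sunflower seeds only: max(407/58, 76/8) = 9.5 servings → $6.65.
kale only: max(407/250, 76/2) = 38 servings → $41.80.
oats only: max(407/35, 76/5) = 15.2 servings → $5.32.
chicken breast only: max(407/20, 76/25) = 20.35 servings → $49.86.
sunflower seeds + kale: intersection lies outside the first quadrant.
sunflower seeds + oats: the both-tight solution has a negative serving — not a feasible corner.
sunflower seeds + chicken breast with both tight: 6.709 servings and 0.893 servings → $6.88.
kale + oats: the both-tight solution has a negative serving — not a feasible corner.
kale + chicken breast with both tight: 1.394 servings and 2.929 servings → $8.71.
oats + chicken breast with both tight: 11.17 servings and 0.8065 servings → $5.88.
So the least-cost plan costs $5.32.

$5.32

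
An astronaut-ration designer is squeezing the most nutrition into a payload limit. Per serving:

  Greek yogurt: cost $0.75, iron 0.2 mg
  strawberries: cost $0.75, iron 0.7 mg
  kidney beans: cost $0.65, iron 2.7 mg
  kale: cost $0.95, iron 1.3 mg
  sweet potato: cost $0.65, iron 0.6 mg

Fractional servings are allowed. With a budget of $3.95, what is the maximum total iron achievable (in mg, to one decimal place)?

Iron per dollar: kidney beans 4.154, kale 1.368, strawberries 0.9333, sweet potato 0.9231, Greek yogurt 0.2667.
With no serving limits, spend the whole cost allowance on kidney beans: $3.95 / $0.65 × 2.7 mg = 16.4 mg.

16.4 mg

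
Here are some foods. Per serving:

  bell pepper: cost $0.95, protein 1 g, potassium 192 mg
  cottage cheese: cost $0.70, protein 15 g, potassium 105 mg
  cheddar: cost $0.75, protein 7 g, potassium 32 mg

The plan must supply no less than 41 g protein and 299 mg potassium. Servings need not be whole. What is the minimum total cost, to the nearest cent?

Compare the cost at each extreme point of the feasible region.
bell pepper only: max(41/1, 299/192) = 41 servings → $38.95.
cottage cheese only: max(41/15, 299/105) = 2.848 servings → $1.99.
cheddar only: max(41/7, 299/32) = 9.344 servings → $7.01.
bell pepper + cottage cheese with both tight: 0.06486 servings and 2.729 servings → $1.97.
bell pepper + cheddar with both tight: 0.5953 servings and 5.772 servings → $4.89.
cottage cheese + cheddar: the both-tight solution has a negative serving — not a feasible corner.
So the least-cost plan costs $1.97.

$1.97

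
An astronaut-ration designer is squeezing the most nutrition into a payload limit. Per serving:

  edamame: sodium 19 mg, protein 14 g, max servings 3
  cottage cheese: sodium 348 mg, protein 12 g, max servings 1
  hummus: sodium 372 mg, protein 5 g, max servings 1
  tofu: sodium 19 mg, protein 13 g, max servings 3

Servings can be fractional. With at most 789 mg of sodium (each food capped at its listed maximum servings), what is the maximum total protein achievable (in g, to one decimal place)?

97.4 g

Protein per mg sodium: edamame 0.7368, tofu 0.6842, cottage cheese 0.03448, hummus 0.01344.
Take 3 servings of edamame: uses 57 mg sodium, +42.0 g protein (running total 42.0 g).
Take 3 servings of tofu: uses 57 mg sodium, +39.0 g protein (running total 81.0 g).
Take 1 serving of cottage cheese: uses 348 mg sodium, +12.0 g protein (running total 93.0 g).
Take 0.879 servings of hummus: uses 327 mg sodium, +4.4 g protein (running total 97.4 g).
Greedy by best ratio exhausts the sodium allowance optimally: 97.4 g.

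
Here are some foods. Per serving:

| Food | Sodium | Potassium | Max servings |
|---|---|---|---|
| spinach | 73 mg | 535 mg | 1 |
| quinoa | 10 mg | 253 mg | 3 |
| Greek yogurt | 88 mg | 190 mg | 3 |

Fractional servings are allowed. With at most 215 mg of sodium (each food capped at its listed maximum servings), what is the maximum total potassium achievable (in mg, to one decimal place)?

1535.8 mg

Potassium per mg sodium: quinoa 25.3, spinach 7.329, Greek yogurt 2.159.
Take 3 servings of quinoa: uses 30 mg sodium, +759.0 mg potassium (running total 759.0 mg).
Take 1 serving of spinach: uses 73 mg sodium, +535.0 mg potassium (running total 1294.0 mg).
Take 1.273 servings of Greek yogurt: uses 112 mg sodium, +241.8 mg potassium (running total 1535.8 mg).
Filling greedily by potassium-per-mg sodium is optimal for one linear limit, giving 1535.8 mg.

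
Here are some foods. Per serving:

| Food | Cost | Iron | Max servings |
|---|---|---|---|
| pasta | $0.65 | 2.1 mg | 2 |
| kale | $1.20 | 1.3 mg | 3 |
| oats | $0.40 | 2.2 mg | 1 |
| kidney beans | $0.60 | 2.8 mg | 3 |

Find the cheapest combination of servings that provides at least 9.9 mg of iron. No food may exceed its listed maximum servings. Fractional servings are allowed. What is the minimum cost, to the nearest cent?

Cost per mg of iron: oats $0.1818, kidney beans $0.2143, pasta $0.3095, kale $0.9231.
Take 1 serving of oats: +2.2 mg iron for $0.40 (total $0.40, still need 7.7 mg).
Take 2.75 servings of kidney beans: +7.7 mg iron for $1.65 (total $2.05, still need 0.0 mg).
Greedy by cheapest-per-mg is optimal for a single linear constraint, so the minimum cost is $2.05.

$2.05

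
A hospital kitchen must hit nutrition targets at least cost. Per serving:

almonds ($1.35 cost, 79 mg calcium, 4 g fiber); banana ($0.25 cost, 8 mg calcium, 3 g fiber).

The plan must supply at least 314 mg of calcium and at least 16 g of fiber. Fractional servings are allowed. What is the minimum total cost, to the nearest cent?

$5.37

This is a tiny linear program; its minimum lies at a vertex of the feasible set. List the vertices and price them.
almonds only: max(314/79, 16/4) = 4 servings → $5.40.
banana only: max(314/8, 16/3) = 39.25 servings → $9.81.
almonds + banana with both tight: 3.971 servings and 0.03902 servings → $5.37.
The minimum over all feasible corners is $5.37.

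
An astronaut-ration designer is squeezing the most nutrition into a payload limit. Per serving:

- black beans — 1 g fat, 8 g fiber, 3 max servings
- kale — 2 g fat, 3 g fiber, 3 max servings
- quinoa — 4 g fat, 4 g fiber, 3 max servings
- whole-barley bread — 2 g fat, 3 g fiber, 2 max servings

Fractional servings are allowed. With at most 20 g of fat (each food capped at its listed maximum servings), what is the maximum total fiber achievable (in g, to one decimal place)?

Fiber per g fat: black beans 8, kale 1.5, whole-barley bread 1.5, quinoa 1.
Take 3 servings of black beans: uses 3 g fat, +24.0 g fiber (running total 24.0 g).
Take 3 servings of kale: uses 6 g fat, +9.0 g fiber (running total 33.0 g).
Take 2 servings of whole-barley bread: uses 4 g fat, +6.0 g fiber (running total 39.0 g).
Take 1.75 servings of quinoa: uses 7 g fat, +7.0 g fiber (running total 46.0 g).
Filling greedily by fiber-per-g fat is optimal for one linear limit, giving 46.0 g.

46.0 g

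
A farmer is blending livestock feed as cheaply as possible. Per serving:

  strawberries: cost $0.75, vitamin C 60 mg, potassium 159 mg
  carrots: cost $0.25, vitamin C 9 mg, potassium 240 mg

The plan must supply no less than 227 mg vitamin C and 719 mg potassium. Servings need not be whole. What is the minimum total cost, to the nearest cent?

$2.91

For a min-cost LP with two ≥-constraints, a basic feasible solution has at most two positive variables.
strawberries only: max(227/60, 719/159) = 4.522 servings → $3.39.
carrots only: max(227/9, 719/240) = 25.22 servings → $6.31.
strawberries + carrots with both tight: 3.702 servings and 0.5434 servings → $2.91.
So the least-cost plan costs $2.91.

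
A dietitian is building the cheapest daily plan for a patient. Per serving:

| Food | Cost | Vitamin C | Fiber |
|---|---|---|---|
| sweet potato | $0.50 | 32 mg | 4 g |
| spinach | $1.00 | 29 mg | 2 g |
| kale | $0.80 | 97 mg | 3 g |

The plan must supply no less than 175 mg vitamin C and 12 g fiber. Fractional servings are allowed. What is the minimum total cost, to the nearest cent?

$1.96

This is a tiny linear program; its minimum lies at a vertex of the feasible set. List the vertices and price them.
sweet potato only: max(175/32, 12/4) = 5.469 servings → $2.73.
spinach only: max(175/29, 12/2) = 6.034 servings → $6.03.
kale only: max(175/97, 12/3) = 4 servings → $3.20.
sweet potato + spinach with both targets exact would need a negative amount; discard.
sweet potato + kale with both tight: 2.188 servings and 1.082 servings → $1.96.
spinach + kale with both tight: 5.972 servings and 0.01869 servings → $5.99.
So the least-cost plan costs $1.96.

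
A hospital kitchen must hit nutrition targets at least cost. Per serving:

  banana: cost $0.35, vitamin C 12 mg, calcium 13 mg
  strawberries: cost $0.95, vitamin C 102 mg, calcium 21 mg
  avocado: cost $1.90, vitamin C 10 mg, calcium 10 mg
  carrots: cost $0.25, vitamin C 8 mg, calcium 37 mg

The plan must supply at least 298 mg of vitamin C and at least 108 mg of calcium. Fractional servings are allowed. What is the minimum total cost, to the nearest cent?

For a min-cost LP with two ≥-constraints, a basic feasible solution has at most two positive variables.
banana only: max(298/12, 108/13) = 24.83 servings → $8.69.
strawberries only: max(298/102, 108/21) = 5.143 servings → $4.89.
avocado only: max(298/10, 108/10) = 29.8 servings → $56.62.
carrots only: max(298/8, 108/37) = 37.25 servings → $9.31.
banana + strawberries with both tight: 4.43 servings and 2.4 servings → $3.83.
banana + avocado: the both-tight solution has a negative serving — not a feasible corner.
banana + carrots with both targets exact would need a negative amount; discard.
strawberries + avocado with both tight: 2.346 servings and 5.874 servings → $13.39.
strawberries + carrots with both tight: 2.818 servings and 1.319 servings → $3.01.
avocado + carrots: intersection lies outside the first quadrant.
Cheapest feasible corner: $3.01.

$3.01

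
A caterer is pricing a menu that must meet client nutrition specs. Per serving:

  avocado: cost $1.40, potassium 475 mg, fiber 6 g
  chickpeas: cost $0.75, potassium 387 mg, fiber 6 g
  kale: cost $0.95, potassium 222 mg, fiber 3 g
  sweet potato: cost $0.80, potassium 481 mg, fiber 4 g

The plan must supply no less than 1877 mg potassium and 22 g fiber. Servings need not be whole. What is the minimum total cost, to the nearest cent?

Minimising a linear cost over {potassium ≥ 1877, fiber ≥ 22, servings ≥ 0} — the optimum is at a vertex, using one or two foods.
avocado only: max(1877/475, 22/6) = 3.952 servings → $5.53.
chickpeas only: max(1877/387, 22/6) = 4.85 servings → $3.64.
kale only: max(1877/222, 22/3) = 8.455 servings → $8.03.
sweet potato only: max(1877/481, 22/4) = 5.5 servings → $4.40.
avocado + chickpeas with both targets exact would need a negative amount; discard.
avocado + kale with both targets exact would need a negative amount; discard.
avocado + sweet potato with both tight: 3.118 servings and 0.8235 servings → $5.02.
chickpeas + kale: intersection lies outside the first quadrant.
chickpeas + sweet potato with both tight: 2.297 servings and 2.054 servings → $3.37.
kale + sweet potato with both tight: 5.539 servings and 1.346 servings → $6.34.
The minimum over all feasible corners is $3.37.

$3.37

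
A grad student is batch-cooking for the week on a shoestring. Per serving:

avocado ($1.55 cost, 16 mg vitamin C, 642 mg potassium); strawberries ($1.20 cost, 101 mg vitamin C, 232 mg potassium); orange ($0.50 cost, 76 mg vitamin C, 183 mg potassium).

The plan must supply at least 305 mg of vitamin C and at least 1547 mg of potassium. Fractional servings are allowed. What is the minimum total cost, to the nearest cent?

$3.95

avocado only: max(305/16, 1547/642) = 19.06 servings → $29.55.
strawberries only: max(305/101, 1547/232) = 6.668 servings → $8.00.
orange only: max(305/76, 1547/183) = 8.454 servings → $4.23.
avocado + strawberries with both tight: 1.398 servings and 2.798 servings → $5.53.
avocado + orange with both tight: 1.347 servings and 3.73 servings → $3.95.
strawberries + orange: the both-tight solution has a negative serving — not a feasible corner.
Cheapest feasible corner: $3.95.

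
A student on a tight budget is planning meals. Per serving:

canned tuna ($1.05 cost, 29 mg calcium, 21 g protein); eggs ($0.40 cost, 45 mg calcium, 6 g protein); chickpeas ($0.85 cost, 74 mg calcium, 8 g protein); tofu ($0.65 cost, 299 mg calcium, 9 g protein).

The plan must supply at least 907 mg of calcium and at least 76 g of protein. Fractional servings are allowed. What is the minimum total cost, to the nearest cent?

canned tuna only: max(907/29, 76/21) = 31.28 servings → $32.84.
eggs only: max(907/45, 76/6) = 20.16 servings → $8.06.
chickpeas only: max(907/74, 76/8) = 12.26 servings → $10.42.
tofu only: max(907/299, 76/9) = 8.444 servings → $5.49.
canned tuna + eggs: intersection lies outside the first quadrant.
canned tuna + chickpeas: the both-tight solution has a negative serving — not a feasible corner.
canned tuna + tofu with both tight: 2.42 servings and 2.799 servings → $4.36.
eggs + chickpeas: intersection lies outside the first quadrant.
eggs + tofu with both tight: 10.48 servings and 1.456 servings → $5.14.
chickpeas + tofu with both tight: 8.436 servings and 0.9455 servings → $7.79.
The minimum over all feasible corners is $4.36.

$4.36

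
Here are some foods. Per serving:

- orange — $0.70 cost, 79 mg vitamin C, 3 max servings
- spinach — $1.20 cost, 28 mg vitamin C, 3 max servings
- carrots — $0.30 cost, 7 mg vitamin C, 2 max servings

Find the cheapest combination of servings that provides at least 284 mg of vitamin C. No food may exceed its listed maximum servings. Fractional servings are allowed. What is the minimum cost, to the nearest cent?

$4.11

Cost per mg of vitamin C: orange $0.0089, spinach $0.0429, carrots $0.0429.
Take 3 servings of orange: +237.0 mg vitamin C for $2.10 (total $2.10, still need 47.0 mg).
Take 1.679 servings of spinach: +47.0 mg vitamin C for $2.01 (total $4.11, still need 0.0 mg).
Filling from the cheapest source first is optimal under one linear minimum: $4.11.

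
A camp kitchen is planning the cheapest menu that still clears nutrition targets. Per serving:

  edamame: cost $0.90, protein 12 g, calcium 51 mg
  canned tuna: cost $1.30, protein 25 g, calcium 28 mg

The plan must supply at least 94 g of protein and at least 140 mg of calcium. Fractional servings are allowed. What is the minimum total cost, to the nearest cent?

$5.14

For a min-cost LP with two ≥-constraints, a basic feasible solution has at most two positive variables.
edamame only: max(94/12, 140/51) = 7.833 servings → $7.05.
canned tuna only: max(94/25, 140/28) = 5 servings → $6.50.
edamame + canned tuna with both tight: 0.9244 servings and 3.316 servings → $5.14.
The minimum over all feasible corners is $5.14.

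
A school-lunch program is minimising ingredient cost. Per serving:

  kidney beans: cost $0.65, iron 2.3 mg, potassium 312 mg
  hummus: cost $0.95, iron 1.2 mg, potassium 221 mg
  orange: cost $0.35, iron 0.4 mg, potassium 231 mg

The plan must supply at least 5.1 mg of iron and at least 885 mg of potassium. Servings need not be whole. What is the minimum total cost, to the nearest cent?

An LP optimum is at a vertex; with two nutrient constraints at most two foods are used. Check each candidate.
kidney beans only: max(5.1/2.3, 885/312) = 2.837 servings → $1.84.
hummus only: max(5.1/1.2, 885/221) = 4.25 servings → $4.04.
orange only: max(5.1/0.4, 885/231) = 12.75 servings → $4.46.
kidney beans + hummus with both tight: 0.4862 servings and 3.318 servings → $3.47.
kidney beans + orange with both tight: 2.027 servings and 1.093 servings → $1.70.
hummus + orange: the both-tight solution has a negative serving — not a feasible corner.
So the least-cost plan costs $1.70.

$1.70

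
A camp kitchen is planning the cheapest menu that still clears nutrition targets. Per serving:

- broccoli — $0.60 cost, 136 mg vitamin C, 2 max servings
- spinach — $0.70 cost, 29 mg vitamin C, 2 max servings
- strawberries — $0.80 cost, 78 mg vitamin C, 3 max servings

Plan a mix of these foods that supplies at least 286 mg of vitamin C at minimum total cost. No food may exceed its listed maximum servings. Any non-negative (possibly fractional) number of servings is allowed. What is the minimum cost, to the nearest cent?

Cost per mg of vitamin C: broccoli $0.0044, strawberries $0.0103, spinach $0.0241.
Take 2 servings of broccoli: +272.0 mg vitamin C for $1.20 (total $1.20, still need 14.0 mg).
Take 0.1795 servings of strawberries: +14.0 mg vitamin C for $0.14 (total $1.34, still need 0.0 mg).
Greedy by cheapest-per-mg is optimal for a single linear constraint, so the minimum cost is $1.34.

$1.34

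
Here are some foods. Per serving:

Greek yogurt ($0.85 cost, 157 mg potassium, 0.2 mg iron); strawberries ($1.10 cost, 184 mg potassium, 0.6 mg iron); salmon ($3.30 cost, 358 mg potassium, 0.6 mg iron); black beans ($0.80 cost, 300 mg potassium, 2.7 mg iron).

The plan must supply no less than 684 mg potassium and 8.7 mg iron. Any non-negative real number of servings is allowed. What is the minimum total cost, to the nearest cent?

Check every corner: each single food scaled to meet both minima, and each pair solved so both constraints bind.
Greek yogurt only: max(684/157, 8.7/0.2) = 43.5 servings → $36.98.
strawberries only: max(684/184, 8.7/0.6) = 14.5 servings → $15.95.
salmon only: max(684/358, 8.7/0.6) = 14.5 servings → $47.85.
black beans only: max(684/300, 8.7/2.7) = 3.222 servings → $2.58.
Greek yogurt + strawberries: the both-tight solution has a negative serving — not a feasible corner.
Greek yogurt + salmon with both targets exact would need a negative amount; discard.
Greek yogurt + black beans: the both-tight solution has a negative serving — not a feasible corner.
strawberries + salmon: the both-tight solution has a negative serving — not a feasible corner.
strawberries + black beans: intersection lies outside the first quadrant.
salmon + black beans: intersection lies outside the first quadrant.
So the least-cost plan costs $2.58.

$2.58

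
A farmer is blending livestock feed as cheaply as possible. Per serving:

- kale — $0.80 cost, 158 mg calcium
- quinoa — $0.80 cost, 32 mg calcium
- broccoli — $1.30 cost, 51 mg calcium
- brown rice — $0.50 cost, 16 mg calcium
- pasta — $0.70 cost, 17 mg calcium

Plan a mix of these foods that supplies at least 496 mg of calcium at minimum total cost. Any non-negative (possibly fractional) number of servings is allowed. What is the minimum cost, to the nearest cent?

$2.51

Cost per mg of calcium: kale $0.0051, quinoa $0.0250, broccoli $0.0255, brown rice $0.0312, pasta $0.0412.
With no serving limits, use only kale: 496 mg / 158 mg = 3.139 servings × $0.80 = $2.51.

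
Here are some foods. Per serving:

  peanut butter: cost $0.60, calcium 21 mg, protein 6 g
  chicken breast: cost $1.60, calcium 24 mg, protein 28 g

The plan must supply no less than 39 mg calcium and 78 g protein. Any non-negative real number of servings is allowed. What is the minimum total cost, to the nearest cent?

An LP optimum is at a vertex; with two nutrient constraints at most two foods are used. Check each candidate.
peanut butter only: max(39/21, 78/6) = 13 servings → $7.80.
chicken breast only: max(39/24, 78/28) = 2.786 servings → $4.46.
peanut butter + chicken breast: the both-tight solution has a negative serving — not a feasible corner.
Cheapest feasible corner: $4.46.

$4.46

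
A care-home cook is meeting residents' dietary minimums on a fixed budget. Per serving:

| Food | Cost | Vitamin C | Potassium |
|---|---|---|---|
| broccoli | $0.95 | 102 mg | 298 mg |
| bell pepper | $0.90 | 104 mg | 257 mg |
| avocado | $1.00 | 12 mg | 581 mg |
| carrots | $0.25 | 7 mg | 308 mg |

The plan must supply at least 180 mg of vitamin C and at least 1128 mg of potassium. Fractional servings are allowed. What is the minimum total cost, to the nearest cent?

A basic optimal solution has at most two foods positive. Try each food alone and each pair with both targets met exactly.
broccoli only: max(180/102, 1128/298) = 3.785 servings → $3.60.
bell pepper only: max(180/104, 1128/257) = 4.389 servings → $3.95.
avocado only: max(180/12, 1128/581) = 15 servings → $15.00.
carrots only: max(180/7, 1128/308) = 25.71 servings → $6.43.
broccoli + bell pepper: intersection lies outside the first quadrant.
broccoli + avocado with both tight: 1.635 servings and 1.103 servings → $2.66.
broccoli + carrots with both tight: 1.621 servings and 2.094 servings → $2.06.
bell pepper + avocado with both tight: 1.588 servings and 1.239 servings → $2.67.
bell pepper + carrots with both tight: 1.573 servings and 2.35 servings → $2.00.
avocado + carrots: intersection lies outside the first quadrant.
The minimum over all feasible corners is $2.00.

$2.00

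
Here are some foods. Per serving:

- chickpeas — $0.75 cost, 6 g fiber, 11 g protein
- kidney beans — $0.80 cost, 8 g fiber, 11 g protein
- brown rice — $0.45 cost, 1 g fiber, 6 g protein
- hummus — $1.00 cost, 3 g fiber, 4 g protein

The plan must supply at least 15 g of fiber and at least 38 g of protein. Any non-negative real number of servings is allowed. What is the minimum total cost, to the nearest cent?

$2.59

With two linear requirements the optimum uses one or two foods; enumerate the corners.
chickpeas only: max(15/6, 38/11) = 3.455 servings → $2.59.
kidney beans only: max(15/8, 38/11) = 3.455 servings → $2.76.
brown rice only: max(15/1, 38/6) = 15 servings → $6.75.
hummus only: max(15/3, 38/4) = 9.5 servings → $9.50.
chickpeas + kidney beans with both targets exact would need a negative amount; discard.
chickpeas + brown rice with both tight: 2.08 servings and 2.52 servings → $2.69.
chickpeas + hummus: intersection lies outside the first quadrant.
kidney beans + brown rice with both tight: 1.405 servings and 3.757 servings → $2.81.
kidney beans + hummus: the both-tight solution has a negative serving — not a feasible corner.
brown rice + hummus with both tight: 3.857 servings and 3.714 servings → $5.45.
So the least-cost plan costs $2.59.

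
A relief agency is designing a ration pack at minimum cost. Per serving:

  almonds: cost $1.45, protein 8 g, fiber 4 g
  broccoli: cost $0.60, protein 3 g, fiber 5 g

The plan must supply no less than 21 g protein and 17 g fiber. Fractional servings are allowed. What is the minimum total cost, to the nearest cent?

This is a tiny linear program; its minimum lies at a vertex of the feasible set. List the vertices and price them.
almonds only: max(21/8, 17/4) = 4.25 servings → $6.16.
broccoli only: max(21/3, 17/5) = 7 servings → $4.20.
almonds + broccoli with both tight: 1.929 servings and 1.857 servings → $3.91.
The minimum over all feasible corners is $3.91.

$3.91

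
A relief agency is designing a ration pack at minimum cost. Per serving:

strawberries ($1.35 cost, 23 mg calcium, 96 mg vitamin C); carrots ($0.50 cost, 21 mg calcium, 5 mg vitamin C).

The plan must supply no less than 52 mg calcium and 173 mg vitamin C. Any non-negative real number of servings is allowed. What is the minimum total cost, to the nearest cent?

$2.66

The cheapest plan sits at a corner of the feasible region — with two constraints it uses at most two foods.
strawberries only: max(52/23, 173/96) = 2.261 servings → $3.05.
carrots only: max(52/21, 173/5) = 34.6 servings → $17.30.
strawberries + carrots with both tight: 1.774 servings and 0.5329 servings → $2.66.
So the least-cost plan costs $2.66.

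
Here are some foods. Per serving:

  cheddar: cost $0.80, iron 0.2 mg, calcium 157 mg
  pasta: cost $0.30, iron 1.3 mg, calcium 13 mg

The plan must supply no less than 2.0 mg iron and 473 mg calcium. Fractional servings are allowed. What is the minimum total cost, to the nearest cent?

The cheapest plan sits at a corner of the feasible region — with two constraints it uses at most two foods.
cheddar only: max(2.0/0.2, 473/157) = 10 servings → $8.00.
pasta only: max(2.0/1.3, 473/13) = 36.38 servings → $10.92.
cheddar + pasta with both tight: 2.923 servings and 1.089 servings → $2.66.
So the least-cost plan costs $2.66.

$2.66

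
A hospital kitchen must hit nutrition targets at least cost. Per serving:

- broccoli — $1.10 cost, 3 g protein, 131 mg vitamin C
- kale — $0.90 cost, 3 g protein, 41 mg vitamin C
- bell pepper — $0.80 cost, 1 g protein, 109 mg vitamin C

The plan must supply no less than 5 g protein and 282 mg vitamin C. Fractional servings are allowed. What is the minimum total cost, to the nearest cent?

Minimising a linear cost over {protein ≥ 5, vitamin C ≥ 282, servings ≥ 0} — the optimum is at a vertex, using one or two foods.
broccoli only: max(5/3, 282/131) = 2.153 servings → $2.37.
kale only: max(5/3, 282/41) = 6.878 servings → $6.19.
bell pepper only: max(5/1, 282/109) = 5 servings → $4.00.
broccoli + kale: the both-tight solution has a negative serving — not a feasible corner.
broccoli + bell pepper with both tight: 1.342 servings and 0.9745 servings → $2.26.
kale + bell pepper with both tight: 0.9196 servings and 2.241 servings → $2.62.
The minimum over all feasible corners is $2.26.

$2.26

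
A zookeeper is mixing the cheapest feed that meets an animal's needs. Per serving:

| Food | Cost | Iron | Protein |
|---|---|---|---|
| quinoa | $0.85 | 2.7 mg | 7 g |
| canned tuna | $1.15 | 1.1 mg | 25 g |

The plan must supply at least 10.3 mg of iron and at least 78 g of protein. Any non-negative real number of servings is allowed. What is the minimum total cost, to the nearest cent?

$5.10

Minimising a linear cost over {iron ≥ 10.3, protein ≥ 78, servings ≥ 0} — the optimum is at a vertex, using one or two foods.
quinoa only: max(10.3/2.7, 78/7) = 11.14 servings → $9.47.
canned tuna only: max(10.3/1.1, 78/25) = 9.364 servings → $10.77.
quinoa + canned tuna with both tight: 2.871 servings and 2.316 servings → $5.10.
So the least-cost plan costs $5.10.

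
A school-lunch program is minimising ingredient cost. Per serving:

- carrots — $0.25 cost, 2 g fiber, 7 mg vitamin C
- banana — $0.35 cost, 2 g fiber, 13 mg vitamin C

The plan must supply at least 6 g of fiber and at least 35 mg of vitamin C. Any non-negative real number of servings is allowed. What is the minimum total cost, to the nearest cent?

$0.98

Compare the cost at each extreme point of the feasible region.
carrots only: max(6/2, 35/7) = 5 servings → $1.25.
banana only: max(6/2, 35/13) = 3 servings → $1.05.
carrots + banana with both tight: 0.6667 servings and 2.333 servings → $0.98.
The minimum over all feasible corners is $0.98.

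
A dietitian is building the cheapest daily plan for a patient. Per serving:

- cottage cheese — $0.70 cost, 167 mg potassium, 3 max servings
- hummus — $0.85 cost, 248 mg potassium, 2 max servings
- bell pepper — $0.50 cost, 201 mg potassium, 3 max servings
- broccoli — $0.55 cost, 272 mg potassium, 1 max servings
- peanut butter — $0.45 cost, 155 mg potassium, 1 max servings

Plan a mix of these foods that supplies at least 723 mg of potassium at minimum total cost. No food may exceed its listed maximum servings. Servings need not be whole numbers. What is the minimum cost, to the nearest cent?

Cost per mg of potassium: broccoli $0.0020, bell pepper $0.0025, peanut butter $0.0029, hummus $0.0034, cottage cheese $0.0042.
Take 1 serving of broccoli: +272.0 mg potassium for $0.55 (total $0.55, still need 451.0 mg).
Take 2.244 servings of bell pepper: +451.0 mg potassium for $1.12 (total $1.67, still need 0.0 mg).
Greedy by cheapest-per-mg is optimal for a single linear constraint, so the minimum cost is $1.67.

$1.67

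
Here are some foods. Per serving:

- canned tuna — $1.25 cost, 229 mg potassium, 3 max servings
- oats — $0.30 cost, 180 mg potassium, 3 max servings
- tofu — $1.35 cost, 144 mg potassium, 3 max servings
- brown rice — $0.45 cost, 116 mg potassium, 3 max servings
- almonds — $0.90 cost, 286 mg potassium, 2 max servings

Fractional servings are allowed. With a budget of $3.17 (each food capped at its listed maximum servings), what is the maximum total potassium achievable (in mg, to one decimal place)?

1233.2 mg

Potassium per dollar: oats 600, almonds 317.8, brown rice 257.8, canned tuna 183.2, tofu 106.7.
Take 3 servings of oats: spends $0.90, +540.0 mg potassium (running total 540.0 mg).
Take 2 servings of almonds: spends $1.80, +572.0 mg potassium (running total 1112.0 mg).
Take 1.044 servings of brown rice: spends $0.47, +121.2 mg potassium (running total 1233.2 mg).
Filling greedily by potassium-per-dollar is optimal for one linear limit, giving 1233.2 mg.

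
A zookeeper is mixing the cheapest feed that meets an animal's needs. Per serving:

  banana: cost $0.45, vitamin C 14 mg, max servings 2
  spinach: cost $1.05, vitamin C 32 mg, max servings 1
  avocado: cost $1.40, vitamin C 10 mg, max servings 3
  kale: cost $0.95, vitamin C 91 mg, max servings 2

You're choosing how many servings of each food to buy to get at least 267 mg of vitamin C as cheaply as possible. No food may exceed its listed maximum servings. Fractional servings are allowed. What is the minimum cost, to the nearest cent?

$7.35

Cost per mg of vitamin C: kale $0.0104, banana $0.0321, spinach $0.0328, avocado $0.1400.
Take 2 servings of kale: +182.0 mg vitamin C for $1.90 (total $1.90, still need 85.0 mg).
Take 2 servings of banana: +28.0 mg vitamin C for $0.90 (total $2.80, still need 57.0 mg).
Take 1 serving of spinach: +32.0 mg vitamin C for $1.05 (total $3.85, still need 25.0 mg).
Take 2.5 servings of avocado: +25.0 mg vitamin C for $3.50 (total $7.35, still need 0.0 mg).
Filling from the cheapest source first is optimal under one linear minimum: $7.35.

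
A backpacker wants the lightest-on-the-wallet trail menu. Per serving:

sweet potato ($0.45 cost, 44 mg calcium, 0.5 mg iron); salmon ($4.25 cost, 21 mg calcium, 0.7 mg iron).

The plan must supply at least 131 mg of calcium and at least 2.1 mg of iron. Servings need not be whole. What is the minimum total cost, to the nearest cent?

$1.89

The cheapest plan sits at a corner of the feasible region — with two constraints it uses at most two foods.
sweet potato only: max(131/44, 2.1/0.5) = 4.2 servings → $1.89.
salmon only: max(131/21, 2.1/0.7) = 6.238 servings → $26.51.
sweet potato + salmon with both tight: 2.345 servings and 1.325 servings → $6.69.
So the least-cost plan costs $1.89.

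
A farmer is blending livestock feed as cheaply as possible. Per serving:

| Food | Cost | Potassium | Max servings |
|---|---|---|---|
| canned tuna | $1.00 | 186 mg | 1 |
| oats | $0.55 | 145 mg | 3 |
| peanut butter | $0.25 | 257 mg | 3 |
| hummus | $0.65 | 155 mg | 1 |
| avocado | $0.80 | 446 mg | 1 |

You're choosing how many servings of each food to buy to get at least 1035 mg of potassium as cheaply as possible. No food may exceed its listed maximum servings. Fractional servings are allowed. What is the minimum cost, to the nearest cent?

$1.22

Cost per mg of potassium: peanut butter $0.0010, avocado $0.0018, oats $0.0038, hummus $0.0042, canned tuna $0.0054.
Take 3 servings of peanut butter: +771.0 mg potassium for $0.75 (total $0.75, still need 264.0 mg).
Take 0.5919 servings of avocado: +264.0 mg potassium for $0.47 (total $1.22, still need 0.0 mg).
Greedy by cheapest-per-mg is optimal for a single linear constraint, so the minimum cost is $1.22.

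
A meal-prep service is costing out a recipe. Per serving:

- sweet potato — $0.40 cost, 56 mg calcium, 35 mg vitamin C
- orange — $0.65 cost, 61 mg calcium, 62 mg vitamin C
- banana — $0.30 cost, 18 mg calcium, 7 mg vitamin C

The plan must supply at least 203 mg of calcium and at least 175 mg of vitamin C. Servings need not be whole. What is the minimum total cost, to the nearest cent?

$1.88

An LP optimum is at a vertex; with two nutrient constraints at most two foods are used. Check each candidate.
sweet potato only: max(203/56, 175/35) = 5 servings → $2.00.
orange only: max(203/61, 175/62) = 3.328 servings → $2.16.
banana only: max(203/18, 175/7) = 25 servings → $7.50.
sweet potato + orange with both tight: 1.429 servings and 2.016 servings → $1.88.
sweet potato + banana: the both-tight solution has a negative serving — not a feasible corner.
orange + banana with both tight: 2.509 servings and 2.774 servings → $2.46.
The minimum over all feasible corners is $1.88.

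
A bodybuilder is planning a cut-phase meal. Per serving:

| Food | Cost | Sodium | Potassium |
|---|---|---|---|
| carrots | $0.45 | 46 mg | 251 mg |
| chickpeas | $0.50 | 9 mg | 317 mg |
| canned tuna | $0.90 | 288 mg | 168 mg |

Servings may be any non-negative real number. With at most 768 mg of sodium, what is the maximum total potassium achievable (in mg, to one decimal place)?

Potassium per mg sodium: chickpeas 35.22, carrots 5.457, canned tuna 0.5833.
With no serving limits, spend the whole sodium allowance on chickpeas: 768 mg / 9 mg × 317 mg = 27050.7 mg.

27050.7 mg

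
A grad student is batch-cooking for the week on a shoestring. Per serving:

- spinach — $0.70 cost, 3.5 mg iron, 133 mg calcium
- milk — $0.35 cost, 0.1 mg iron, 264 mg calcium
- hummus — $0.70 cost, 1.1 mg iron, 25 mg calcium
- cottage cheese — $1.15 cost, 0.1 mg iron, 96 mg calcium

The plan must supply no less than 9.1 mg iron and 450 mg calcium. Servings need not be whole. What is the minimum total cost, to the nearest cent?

$1.95

Minimising a linear cost over {iron ≥ 9.1, calcium ≥ 450, servings ≥ 0} — the optimum is at a vertex, using one or two foods.
spinach only: max(9.1/3.5, 450/133) = 3.383 servings → $2.37.
milk only: max(9.1/0.1, 450/264) = 91 servings → $31.85.
hummus only: max(9.1/1.1, 450/25) = 18 servings → $12.60.
cottage cheese only: max(9.1/0.1, 450/96) = 91 servings → $104.65.
spinach + milk with both tight: 2.589 servings and 0.4005 servings → $1.95.
spinach + hummus: intersection lies outside the first quadrant.
spinach + cottage cheese with both tight: 2.568 servings and 1.13 servings → $3.10.
milk + hummus with both tight: 0.9291 servings and 8.188 servings → $6.06.
milk + cottage cheese: intersection lies outside the first quadrant.
hummus + cottage cheese with both tight: 8.037 servings and 2.595 servings → $8.61.
Cheapest feasible corner: $1.95.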